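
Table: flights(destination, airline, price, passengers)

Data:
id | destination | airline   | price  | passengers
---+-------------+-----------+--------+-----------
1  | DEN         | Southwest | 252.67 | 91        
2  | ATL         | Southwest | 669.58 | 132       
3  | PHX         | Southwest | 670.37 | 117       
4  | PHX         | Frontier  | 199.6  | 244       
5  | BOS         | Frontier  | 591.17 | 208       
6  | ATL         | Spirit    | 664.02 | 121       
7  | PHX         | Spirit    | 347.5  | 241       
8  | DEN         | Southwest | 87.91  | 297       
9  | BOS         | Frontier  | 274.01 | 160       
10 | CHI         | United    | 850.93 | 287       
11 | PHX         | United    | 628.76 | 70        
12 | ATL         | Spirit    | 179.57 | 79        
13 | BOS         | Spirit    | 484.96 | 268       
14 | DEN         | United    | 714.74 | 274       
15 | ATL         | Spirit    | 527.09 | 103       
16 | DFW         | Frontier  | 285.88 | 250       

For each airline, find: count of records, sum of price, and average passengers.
SELECT airline,
       COUNT(*) as cnt,
       SUM(price) as total_price,
       AVG(passengers) as avg_passengers
FROM flights
GROUP BY airline

Result:
  Frontier: 4 records, 1350.66 total price, 215.50 avg passengers
  Southwest: 4 records, 1680.53 total price, 159.25 avg passengers
  Spirit: 5 records, 2203.14 total price, 162.40 avg passengers
  United: 3 records, 2194.43 total price, 210.33 avg passengers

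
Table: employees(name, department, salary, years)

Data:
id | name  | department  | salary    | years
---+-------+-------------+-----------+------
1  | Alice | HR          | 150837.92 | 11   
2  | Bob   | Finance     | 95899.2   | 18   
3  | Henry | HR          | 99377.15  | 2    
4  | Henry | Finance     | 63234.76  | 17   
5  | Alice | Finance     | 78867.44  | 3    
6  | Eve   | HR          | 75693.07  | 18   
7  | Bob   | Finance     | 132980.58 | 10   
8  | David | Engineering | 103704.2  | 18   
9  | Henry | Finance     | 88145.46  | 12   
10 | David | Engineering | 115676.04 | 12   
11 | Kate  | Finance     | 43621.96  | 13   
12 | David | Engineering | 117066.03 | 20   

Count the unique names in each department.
SELECT department, COUNT(DISTINCT name)
FROM employees
GROUP BY department

Result:
  Engineering: 1 distinct
  Finance: 4 distinct
  HR: 3 distinct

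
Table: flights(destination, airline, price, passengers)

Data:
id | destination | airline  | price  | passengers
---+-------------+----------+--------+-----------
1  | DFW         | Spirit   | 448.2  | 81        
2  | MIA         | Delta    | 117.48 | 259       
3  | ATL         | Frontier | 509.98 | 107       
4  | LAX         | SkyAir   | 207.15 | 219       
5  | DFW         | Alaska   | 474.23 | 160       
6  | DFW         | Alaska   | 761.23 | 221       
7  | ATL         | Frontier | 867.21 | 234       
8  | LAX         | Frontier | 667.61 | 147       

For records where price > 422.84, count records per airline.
SELECT airline, COUNT(*)
FROM flights
WHERE price > 422.84
GROUP BY airline

Note: WHERE filters rows before grouping.

Result:
  Alaska: 2
  Frontier: 3
  Spirit: 1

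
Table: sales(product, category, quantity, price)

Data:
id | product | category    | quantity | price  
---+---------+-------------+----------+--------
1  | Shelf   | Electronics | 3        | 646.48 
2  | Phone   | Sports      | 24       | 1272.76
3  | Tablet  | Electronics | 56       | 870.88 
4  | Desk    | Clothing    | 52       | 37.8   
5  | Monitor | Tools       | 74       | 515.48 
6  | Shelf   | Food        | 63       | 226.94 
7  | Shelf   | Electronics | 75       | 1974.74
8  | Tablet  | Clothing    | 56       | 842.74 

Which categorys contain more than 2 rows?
SELECT category, COUNT(*) as cnt
FROM sales
GROUP BY category
HAVING COUNT(*) > 2

Result:
  Electronics: 3

Note: HAVING filters groups after aggregation, WHERE filters rows before.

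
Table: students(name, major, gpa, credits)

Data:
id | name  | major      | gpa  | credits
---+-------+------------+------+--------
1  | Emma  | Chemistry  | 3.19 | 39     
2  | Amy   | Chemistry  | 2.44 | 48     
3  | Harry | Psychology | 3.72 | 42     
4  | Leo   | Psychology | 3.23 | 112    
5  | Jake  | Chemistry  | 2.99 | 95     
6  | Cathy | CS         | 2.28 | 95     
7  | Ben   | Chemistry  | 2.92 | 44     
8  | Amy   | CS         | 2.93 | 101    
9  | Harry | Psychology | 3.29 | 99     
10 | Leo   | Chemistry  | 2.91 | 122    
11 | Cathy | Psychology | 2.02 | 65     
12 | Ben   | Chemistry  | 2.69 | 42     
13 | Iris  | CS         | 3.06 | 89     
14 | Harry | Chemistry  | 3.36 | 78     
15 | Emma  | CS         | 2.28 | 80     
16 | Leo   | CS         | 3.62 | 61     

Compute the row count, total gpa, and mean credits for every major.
SELECT major,
       COUNT(*) as cnt,
       SUM(gpa) as total_gpa,
       AVG(credits) as avg_credits
FROM students
GROUP BY major

Result:
  CS: 5 records, 14.17 total gpa, 85.20 avg credits
  Chemistry: 7 records, 20.50 total gpa, 66.86 avg credits
  Psychology: 4 records, 12.26 total gpa, 79.50 avg credits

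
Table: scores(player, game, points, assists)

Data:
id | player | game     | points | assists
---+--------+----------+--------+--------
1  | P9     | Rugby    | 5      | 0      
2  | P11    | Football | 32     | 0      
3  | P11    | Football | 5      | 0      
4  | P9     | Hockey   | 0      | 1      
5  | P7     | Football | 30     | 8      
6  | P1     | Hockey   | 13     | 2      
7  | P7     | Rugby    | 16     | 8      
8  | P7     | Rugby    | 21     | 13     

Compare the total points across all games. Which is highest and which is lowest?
SELECT game, SUM(points)
FROM scores
GROUP BY game
ORDER BY SUM(points)

All groups:
  Hockey: 13
  Rugby: 42
  Football: 67

Highest: Football (67)
Lowest: Hockey (13)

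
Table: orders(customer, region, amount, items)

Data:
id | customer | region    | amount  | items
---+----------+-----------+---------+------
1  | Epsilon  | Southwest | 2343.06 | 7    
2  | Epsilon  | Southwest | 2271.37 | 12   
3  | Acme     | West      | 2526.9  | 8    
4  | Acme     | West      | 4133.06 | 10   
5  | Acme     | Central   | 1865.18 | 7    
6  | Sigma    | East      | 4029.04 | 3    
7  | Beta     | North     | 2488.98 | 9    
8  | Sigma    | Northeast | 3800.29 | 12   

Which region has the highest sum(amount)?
SELECT region, SUM(amount) as val
FROM orders
GROUP BY region
ORDER BY val DESC
LIMIT 1

Result: West with sum(amount) = 6659.96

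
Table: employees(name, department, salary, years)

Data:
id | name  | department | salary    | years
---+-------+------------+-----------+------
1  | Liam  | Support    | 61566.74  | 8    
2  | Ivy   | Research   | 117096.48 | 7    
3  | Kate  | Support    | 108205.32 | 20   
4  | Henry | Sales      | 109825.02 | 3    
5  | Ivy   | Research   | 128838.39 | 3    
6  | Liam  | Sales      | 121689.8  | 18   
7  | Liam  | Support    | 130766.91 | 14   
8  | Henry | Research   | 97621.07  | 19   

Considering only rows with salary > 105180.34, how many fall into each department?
SELECT department, COUNT(*)
FROM employees
WHERE salary > 105180.34
GROUP BY department

Note: WHERE filters rows before grouping.

Result:
  Research: 2
  Sales: 2
  Support: 2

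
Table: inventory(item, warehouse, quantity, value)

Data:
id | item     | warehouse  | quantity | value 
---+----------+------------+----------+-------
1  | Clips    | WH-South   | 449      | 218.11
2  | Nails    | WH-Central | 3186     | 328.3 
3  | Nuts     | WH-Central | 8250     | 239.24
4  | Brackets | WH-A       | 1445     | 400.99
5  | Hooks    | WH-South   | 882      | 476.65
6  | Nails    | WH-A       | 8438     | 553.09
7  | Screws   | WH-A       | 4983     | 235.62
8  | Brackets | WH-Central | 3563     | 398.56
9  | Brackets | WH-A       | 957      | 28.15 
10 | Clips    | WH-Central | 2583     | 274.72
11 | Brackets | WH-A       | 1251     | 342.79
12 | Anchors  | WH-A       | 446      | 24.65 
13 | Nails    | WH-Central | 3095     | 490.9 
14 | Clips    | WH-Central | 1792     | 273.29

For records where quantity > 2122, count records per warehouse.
SELECT warehouse, COUNT(*)
FROM inventory
WHERE quantity > 2122
GROUP BY warehouse

Note: WHERE filters rows before grouping.

Result:
  WH-A: 2
  WH-Central: 5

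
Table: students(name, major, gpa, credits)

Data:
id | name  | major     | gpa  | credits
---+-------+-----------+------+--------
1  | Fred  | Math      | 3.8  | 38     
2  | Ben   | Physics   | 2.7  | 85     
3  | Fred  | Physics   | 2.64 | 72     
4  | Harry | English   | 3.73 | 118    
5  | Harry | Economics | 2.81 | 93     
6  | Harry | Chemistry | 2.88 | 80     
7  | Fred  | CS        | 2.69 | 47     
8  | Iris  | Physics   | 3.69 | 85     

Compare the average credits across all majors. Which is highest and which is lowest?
SELECT major, AVG(credits)
FROM students
GROUP BY major
ORDER BY AVG(credits)

All groups:
  Math: 38.00
  CS: 47.00
  Chemistry: 80.00
  Physics: 80.67
  Economics: 93.00
  English: 118.00

Highest: English (118.00)
Lowest: Math (38.00)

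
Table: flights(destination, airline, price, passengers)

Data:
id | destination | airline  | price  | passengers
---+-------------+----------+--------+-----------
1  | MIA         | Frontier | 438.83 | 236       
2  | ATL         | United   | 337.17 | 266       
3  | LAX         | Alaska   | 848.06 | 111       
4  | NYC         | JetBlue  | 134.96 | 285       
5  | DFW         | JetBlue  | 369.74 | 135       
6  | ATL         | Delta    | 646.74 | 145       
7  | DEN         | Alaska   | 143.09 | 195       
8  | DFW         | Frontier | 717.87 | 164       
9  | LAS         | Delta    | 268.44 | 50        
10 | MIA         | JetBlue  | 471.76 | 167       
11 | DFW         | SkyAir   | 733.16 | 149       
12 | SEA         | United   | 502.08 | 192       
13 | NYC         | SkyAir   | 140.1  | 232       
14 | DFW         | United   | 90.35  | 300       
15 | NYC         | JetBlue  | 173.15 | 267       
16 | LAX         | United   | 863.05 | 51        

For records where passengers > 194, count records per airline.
SELECT airline, COUNT(*)
FROM flights
WHERE passengers > 194
GROUP BY airline

Note: WHERE filters rows before grouping.

Result:
  Alaska: 1
  Frontier: 1
  JetBlue: 2
  SkyAir: 1
  United: 2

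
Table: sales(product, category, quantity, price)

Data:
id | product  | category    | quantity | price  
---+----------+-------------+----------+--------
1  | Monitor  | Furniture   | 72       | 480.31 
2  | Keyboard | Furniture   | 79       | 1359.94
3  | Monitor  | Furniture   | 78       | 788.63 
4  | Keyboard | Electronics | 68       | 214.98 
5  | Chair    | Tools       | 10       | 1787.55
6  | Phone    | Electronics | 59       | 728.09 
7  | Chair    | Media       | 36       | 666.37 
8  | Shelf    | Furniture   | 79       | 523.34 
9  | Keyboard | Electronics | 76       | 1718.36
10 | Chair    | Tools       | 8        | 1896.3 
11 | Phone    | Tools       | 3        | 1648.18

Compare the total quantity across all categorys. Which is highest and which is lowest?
SELECT category, SUM(quantity)
FROM sales
GROUP BY category
ORDER BY SUM(quantity)

All groups:
  Tools: 21
  Media: 36
  Electronics: 203
  Furniture: 308

Highest: Furniture (308)
Lowest: Tools (21)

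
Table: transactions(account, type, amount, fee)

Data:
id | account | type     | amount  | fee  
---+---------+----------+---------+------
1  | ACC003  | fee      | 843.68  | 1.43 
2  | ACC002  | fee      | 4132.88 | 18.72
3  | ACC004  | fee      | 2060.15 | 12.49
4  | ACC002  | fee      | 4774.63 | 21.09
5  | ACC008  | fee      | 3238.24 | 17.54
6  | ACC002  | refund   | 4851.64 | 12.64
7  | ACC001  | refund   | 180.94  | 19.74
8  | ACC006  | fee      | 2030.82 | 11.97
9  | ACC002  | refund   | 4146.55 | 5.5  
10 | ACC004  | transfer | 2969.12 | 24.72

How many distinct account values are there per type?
SELECT type, COUNT(DISTINCT account)
FROM transactions
GROUP BY type

Result:
  fee: 5 distinct
  refund: 2 distinct
  transfer: 1 distinct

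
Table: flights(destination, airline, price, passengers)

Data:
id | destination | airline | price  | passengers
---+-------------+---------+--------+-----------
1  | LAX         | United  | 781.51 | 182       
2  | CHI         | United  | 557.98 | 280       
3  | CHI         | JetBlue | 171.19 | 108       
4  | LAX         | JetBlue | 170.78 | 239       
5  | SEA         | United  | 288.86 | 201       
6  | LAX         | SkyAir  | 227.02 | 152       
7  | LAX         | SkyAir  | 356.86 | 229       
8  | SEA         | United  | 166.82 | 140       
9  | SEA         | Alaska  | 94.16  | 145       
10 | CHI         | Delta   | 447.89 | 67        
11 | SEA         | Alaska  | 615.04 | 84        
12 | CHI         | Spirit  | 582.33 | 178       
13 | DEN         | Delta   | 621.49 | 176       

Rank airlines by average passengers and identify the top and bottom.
SELECT airline, AVG(passengers)
FROM flights
GROUP BY airline
ORDER BY AVG(passengers)

All groups:
  Alaska: 114.50
  Delta: 121.50
  JetBlue: 173.50
  Spirit: 178.00
  SkyAir: 190.50
  United: 200.75

Highest: United (200.75)
Lowest: Alaska (114.50)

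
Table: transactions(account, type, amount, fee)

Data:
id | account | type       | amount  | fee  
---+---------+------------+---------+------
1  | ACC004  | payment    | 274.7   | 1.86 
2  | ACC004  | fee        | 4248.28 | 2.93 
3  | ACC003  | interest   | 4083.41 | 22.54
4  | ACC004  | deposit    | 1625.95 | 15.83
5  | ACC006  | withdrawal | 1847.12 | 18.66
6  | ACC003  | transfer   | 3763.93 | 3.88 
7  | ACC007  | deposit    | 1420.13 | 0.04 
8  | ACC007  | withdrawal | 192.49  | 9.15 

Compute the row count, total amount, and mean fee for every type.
SELECT type,
       COUNT(*) as cnt,
       SUM(amount) as total_amount,
       AVG(fee) as avg_fee
FROM transactions
GROUP BY type

Result:
  deposit: 2 records, 3046.08 total amount, 7.94 avg fee
  fee: 1 records, 4248.28 total amount, 2.93 avg fee
  interest: 1 records, 4083.41 total amount, 22.54 avg fee
  payment: 1 records, 274.70 total amount, 1.86 avg fee
  transfer: 1 records, 3763.93 total amount, 3.88 avg fee
  withdrawal: 2 records, 2039.61 total amount, 13.91 avg fee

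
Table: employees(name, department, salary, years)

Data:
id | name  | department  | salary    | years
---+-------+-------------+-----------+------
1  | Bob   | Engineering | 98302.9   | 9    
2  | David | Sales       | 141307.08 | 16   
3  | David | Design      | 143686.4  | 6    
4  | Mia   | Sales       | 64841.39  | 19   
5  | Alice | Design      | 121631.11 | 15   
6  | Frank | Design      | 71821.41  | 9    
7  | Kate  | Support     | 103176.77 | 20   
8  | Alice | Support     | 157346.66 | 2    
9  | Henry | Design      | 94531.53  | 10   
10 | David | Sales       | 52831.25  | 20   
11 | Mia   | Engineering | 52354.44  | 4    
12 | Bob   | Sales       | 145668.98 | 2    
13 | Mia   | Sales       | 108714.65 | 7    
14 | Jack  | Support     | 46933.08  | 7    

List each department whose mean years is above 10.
SELECT department, AVG(years)
FROM employees
GROUP BY department
HAVING AVG(years) > 10

Result:
  Sales: avg=12.80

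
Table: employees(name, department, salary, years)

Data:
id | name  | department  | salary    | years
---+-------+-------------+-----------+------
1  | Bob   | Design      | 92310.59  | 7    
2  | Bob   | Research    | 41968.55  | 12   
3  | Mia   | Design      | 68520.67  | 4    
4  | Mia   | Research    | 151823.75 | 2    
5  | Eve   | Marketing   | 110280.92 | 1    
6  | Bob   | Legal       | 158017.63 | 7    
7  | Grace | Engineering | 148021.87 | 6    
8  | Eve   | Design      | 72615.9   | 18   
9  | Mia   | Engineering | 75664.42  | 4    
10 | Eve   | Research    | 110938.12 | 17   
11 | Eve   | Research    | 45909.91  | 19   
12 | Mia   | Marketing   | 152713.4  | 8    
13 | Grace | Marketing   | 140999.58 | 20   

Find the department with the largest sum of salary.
SELECT department, SUM(salary) as val
FROM employees
GROUP BY department
ORDER BY val DESC
LIMIT 1

Result: Marketing with sum(salary) = 403993.90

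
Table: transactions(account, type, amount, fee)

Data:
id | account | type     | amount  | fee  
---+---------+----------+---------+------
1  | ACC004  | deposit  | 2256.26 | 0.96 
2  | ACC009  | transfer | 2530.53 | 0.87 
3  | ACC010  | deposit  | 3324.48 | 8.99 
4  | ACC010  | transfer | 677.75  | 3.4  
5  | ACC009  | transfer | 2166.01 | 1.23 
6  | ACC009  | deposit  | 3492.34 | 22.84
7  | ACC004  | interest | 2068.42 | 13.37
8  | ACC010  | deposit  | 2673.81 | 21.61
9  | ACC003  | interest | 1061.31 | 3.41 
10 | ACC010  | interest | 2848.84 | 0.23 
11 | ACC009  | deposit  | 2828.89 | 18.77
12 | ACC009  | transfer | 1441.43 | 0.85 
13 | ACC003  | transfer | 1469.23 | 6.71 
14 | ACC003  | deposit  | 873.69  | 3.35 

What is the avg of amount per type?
SELECT type, AVG(amount) as result
FROM transactions
GROUP BY type

Result:
  deposit: 2574.91
  interest: 1992.86
  transfer: 1656.99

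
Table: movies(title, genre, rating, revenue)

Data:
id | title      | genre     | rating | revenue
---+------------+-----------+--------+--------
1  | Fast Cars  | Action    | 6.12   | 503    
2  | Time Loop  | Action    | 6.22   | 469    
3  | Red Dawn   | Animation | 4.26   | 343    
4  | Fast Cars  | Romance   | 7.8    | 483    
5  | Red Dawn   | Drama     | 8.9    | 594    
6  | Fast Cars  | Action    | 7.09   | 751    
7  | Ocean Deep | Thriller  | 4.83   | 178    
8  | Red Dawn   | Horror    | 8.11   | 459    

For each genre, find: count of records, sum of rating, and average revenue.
SELECT genre,
       COUNT(*) as cnt,
       SUM(rating) as total_rating,
       AVG(revenue) as avg_revenue
FROM movies
GROUP BY genre

Result:
  Action: 3 records, 19.43 total rating, 574.33 avg revenue
  Animation: 1 records, 4.26 total rating, 343.00 avg revenue
  Drama: 1 records, 8.90 total rating, 594.00 avg revenue
  Horror: 1 records, 8.11 total rating, 459.00 avg revenue
  Romance: 1 records, 7.80 total rating, 483.00 avg revenue
  Thriller: 1 records, 4.83 total rating, 178.00 avg revenue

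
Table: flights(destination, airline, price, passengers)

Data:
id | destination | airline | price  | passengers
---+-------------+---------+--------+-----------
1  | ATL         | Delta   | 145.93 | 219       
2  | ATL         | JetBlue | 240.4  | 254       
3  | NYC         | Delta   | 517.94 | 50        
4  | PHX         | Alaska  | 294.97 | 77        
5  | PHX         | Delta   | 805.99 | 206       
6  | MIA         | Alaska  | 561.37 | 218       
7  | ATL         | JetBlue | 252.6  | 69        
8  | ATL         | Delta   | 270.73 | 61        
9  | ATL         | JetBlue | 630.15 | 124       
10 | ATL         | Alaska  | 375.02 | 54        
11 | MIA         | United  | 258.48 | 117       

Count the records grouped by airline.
SELECT airline, COUNT(*) as count
FROM flights
GROUP BY airline

Result:
  Alaska: 3
  Delta: 4
  JetBlue: 3
  United: 1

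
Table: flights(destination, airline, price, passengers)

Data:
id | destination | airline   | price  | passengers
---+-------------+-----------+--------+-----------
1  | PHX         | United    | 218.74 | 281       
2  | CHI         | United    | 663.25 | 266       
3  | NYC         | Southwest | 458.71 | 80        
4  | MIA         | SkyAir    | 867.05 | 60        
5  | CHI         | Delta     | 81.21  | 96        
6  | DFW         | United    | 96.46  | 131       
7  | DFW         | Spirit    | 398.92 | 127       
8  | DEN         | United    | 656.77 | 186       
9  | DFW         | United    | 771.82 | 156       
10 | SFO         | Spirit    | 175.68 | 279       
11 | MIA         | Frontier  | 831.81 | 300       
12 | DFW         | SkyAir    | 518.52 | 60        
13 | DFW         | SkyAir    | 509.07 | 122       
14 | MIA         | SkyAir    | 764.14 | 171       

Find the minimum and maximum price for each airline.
SELECT airline, MIN(price), MAX(price)
FROM flights
GROUP BY airline

Result:
  Delta: min=81.21, max=81.21
  Frontier: min=831.81, max=831.81
  SkyAir: min=509.07, max=867.05
  Southwest: min=458.71, max=458.71
  Spirit: min=175.68, max=398.92
  United: min=96.46, max=771.82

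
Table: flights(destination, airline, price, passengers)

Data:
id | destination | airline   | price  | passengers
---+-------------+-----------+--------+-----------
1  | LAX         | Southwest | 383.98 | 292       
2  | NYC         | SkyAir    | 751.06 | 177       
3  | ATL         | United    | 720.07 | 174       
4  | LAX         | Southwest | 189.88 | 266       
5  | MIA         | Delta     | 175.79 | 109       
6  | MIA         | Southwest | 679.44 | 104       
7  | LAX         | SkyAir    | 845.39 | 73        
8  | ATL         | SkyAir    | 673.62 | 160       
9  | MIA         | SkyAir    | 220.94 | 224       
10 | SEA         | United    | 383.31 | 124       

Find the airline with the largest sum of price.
SELECT airline, SUM(price) as val
FROM flights
GROUP BY airline
ORDER BY val DESC
LIMIT 1

Result: SkyAir with sum(price) = 2491.01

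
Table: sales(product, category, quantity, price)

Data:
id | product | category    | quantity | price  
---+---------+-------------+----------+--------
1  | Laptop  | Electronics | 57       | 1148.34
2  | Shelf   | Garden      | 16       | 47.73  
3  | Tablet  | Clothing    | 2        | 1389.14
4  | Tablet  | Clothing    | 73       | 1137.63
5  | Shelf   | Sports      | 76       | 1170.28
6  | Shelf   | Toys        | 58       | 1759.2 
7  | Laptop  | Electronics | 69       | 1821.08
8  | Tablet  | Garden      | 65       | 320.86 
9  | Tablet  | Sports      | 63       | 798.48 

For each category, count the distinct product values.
SELECT category, COUNT(DISTINCT product)
FROM sales
GROUP BY category

Result:
  Clothing: 1 distinct
  Electronics: 1 distinct
  Garden: 2 distinct
  Sports: 2 distinct
  Toys: 1 distinct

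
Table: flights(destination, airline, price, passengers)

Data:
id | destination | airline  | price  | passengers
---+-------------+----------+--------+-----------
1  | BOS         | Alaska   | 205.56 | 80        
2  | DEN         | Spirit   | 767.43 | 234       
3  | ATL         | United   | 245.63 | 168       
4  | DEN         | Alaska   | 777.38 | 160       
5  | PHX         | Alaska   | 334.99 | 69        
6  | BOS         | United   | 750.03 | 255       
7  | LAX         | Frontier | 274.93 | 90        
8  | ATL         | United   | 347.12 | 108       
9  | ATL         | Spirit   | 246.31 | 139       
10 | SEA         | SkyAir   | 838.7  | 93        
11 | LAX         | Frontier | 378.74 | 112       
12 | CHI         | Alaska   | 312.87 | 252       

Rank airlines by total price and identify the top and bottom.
SELECT airline, SUM(price)
FROM flights
GROUP BY airline
ORDER BY SUM(price)

All groups:
  Frontier: 653.67
  SkyAir: 838.70
  Spirit: 1013.74
  United: 1342.78
  Alaska: 1630.80

Highest: Alaska (1630.80)
Lowest: Frontier (653.67)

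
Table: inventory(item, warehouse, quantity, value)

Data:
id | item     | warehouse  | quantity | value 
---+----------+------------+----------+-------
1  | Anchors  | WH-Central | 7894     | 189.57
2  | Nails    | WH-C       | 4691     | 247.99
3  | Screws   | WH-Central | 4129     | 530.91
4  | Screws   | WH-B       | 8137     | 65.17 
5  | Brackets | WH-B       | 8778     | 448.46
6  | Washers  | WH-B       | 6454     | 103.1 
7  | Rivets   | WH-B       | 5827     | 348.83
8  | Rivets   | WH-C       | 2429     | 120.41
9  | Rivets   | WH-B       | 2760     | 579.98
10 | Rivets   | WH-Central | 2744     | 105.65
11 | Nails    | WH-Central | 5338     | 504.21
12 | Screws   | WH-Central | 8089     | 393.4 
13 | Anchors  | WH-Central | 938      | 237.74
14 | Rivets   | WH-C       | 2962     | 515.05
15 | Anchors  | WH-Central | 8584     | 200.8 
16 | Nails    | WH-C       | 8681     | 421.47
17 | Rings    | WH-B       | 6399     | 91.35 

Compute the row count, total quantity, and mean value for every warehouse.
SELECT warehouse,
       COUNT(*) as cnt,
       SUM(quantity) as total_quantity,
       AVG(value) as avg_value
FROM inventory
GROUP BY warehouse

Result:
  WH-B: 6 records, 38355 total quantity, 272.82 avg value
  WH-C: 4 records, 18763 total quantity, 326.23 avg value
  WH-Central: 7 records, 37716 total quantity, 308.90 avg value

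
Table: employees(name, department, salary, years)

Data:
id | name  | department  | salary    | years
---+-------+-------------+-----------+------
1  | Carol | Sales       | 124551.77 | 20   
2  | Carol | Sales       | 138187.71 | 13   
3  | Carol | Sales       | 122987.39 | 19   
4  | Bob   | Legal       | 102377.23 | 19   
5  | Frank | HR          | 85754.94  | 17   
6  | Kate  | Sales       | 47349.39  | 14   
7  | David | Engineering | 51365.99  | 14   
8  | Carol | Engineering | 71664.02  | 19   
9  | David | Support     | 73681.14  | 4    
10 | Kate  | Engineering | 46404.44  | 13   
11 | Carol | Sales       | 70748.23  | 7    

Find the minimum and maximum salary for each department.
SELECT department, MIN(salary), MAX(salary)
FROM employees
GROUP BY department

Result:
  Engineering: min=46404.44, max=71664.02
  HR: min=85754.94, max=85754.94
  Legal: min=102377.23, max=102377.23
  Sales: min=47349.39, max=138187.71
  Support: min=73681.14, max=73681.14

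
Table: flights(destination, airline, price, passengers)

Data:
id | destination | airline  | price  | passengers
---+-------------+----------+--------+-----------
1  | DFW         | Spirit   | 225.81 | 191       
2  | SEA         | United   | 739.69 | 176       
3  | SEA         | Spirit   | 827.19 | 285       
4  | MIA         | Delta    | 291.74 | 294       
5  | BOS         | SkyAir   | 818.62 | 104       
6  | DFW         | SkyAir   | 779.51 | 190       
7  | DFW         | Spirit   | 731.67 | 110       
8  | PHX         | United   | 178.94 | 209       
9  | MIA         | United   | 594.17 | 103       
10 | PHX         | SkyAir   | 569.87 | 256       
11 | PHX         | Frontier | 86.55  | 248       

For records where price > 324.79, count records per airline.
SELECT airline, COUNT(*)
FROM flights
WHERE price > 324.79
GROUP BY airline

Note: WHERE filters rows before grouping.

Result:
  SkyAir: 3
  Spirit: 2
  United: 2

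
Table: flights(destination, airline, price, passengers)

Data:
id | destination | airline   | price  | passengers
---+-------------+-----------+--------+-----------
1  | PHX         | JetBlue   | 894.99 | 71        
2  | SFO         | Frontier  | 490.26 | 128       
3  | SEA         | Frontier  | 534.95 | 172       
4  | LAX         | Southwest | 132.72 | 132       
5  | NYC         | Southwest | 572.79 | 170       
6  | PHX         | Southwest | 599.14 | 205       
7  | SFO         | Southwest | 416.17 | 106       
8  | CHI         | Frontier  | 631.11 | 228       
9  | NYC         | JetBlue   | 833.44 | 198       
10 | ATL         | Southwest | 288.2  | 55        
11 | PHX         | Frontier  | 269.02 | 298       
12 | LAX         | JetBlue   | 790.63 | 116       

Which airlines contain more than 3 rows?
SELECT airline, COUNT(*) as cnt
FROM flights
GROUP BY airline
HAVING COUNT(*) > 3

Result:
  Frontier: 4
  Southwest: 5

Note: HAVING filters groups after aggregation, WHERE filters rows before.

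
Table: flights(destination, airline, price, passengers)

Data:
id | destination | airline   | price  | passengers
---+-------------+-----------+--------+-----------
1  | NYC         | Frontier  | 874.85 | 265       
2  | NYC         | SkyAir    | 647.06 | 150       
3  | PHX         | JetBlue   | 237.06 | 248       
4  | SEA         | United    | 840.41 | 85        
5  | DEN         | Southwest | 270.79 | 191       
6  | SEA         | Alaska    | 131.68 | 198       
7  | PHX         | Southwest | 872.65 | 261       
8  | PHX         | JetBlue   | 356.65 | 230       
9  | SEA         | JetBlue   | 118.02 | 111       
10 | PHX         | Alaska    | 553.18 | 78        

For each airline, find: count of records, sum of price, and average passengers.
SELECT airline,
       COUNT(*) as cnt,
       SUM(price) as total_price,
       AVG(passengers) as avg_passengers
FROM flights
GROUP BY airline

Result:
  Alaska: 2 records, 684.86 total price, 138.00 avg passengers
  Frontier: 1 records, 874.85 total price, 265.00 avg passengers
  JetBlue: 3 records, 711.73 total price, 196.33 avg passengers
  SkyAir: 1 records, 647.06 total price, 150.00 avg passengers
  Southwest: 2 records, 1143.44 total price, 226.00 avg passengers
  United: 1 records, 840.41 total price, 85.00 avg passengers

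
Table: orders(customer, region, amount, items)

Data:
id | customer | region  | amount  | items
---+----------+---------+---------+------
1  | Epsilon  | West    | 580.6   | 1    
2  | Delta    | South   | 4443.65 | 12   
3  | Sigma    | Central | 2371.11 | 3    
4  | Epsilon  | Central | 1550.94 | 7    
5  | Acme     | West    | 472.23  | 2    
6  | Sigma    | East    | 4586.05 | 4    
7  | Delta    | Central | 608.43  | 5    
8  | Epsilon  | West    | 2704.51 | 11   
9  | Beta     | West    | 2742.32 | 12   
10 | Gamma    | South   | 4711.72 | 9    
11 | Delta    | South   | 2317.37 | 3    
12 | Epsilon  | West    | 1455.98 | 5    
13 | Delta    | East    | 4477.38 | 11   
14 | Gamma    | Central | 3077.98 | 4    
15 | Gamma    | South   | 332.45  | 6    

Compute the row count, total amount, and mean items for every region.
SELECT region,
       COUNT(*) as cnt,
       SUM(amount) as total_amount,
       AVG(items) as avg_items
FROM orders
GROUP BY region

Result:
  Central: 4 records, 7608.46 total amount, 4.75 avg items
  East: 2 records, 9063.43 total amount, 7.50 avg items
  South: 4 records, 11805.19 total amount, 7.50 avg items
  West: 5 records, 7955.64 total amount, 6.20 avg items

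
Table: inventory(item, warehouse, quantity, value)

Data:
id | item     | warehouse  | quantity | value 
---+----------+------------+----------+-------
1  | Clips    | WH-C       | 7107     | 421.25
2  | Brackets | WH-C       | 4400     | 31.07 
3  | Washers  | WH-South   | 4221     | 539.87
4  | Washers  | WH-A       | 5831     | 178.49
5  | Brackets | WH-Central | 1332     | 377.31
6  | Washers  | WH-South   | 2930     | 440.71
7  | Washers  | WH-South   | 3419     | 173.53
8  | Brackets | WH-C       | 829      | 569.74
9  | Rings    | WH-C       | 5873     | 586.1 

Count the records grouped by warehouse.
SELECT warehouse, COUNT(*) as count
FROM inventory
GROUP BY warehouse

Result:
  WH-A: 1
  WH-C: 4
  WH-Central: 1
  WH-South: 3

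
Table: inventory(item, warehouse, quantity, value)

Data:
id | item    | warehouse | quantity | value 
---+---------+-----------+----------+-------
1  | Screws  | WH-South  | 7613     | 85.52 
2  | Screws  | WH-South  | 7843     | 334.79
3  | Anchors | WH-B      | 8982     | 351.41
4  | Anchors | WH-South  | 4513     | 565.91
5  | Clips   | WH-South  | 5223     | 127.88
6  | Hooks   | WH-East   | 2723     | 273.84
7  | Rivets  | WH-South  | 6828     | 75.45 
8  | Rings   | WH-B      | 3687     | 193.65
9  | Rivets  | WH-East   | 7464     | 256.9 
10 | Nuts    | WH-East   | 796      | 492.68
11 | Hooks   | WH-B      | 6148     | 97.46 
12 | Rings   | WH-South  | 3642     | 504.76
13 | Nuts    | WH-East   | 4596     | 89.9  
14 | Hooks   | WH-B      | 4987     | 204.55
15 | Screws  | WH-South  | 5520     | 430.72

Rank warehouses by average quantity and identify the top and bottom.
SELECT warehouse, AVG(quantity)
FROM inventory
GROUP BY warehouse
ORDER BY AVG(quantity)

All groups:
  WH-East: 3894.75
  WH-South: 5883.14
  WH-B: 5951.00

Highest: WH-B (5951.00)
Lowest: WH-East (3894.75)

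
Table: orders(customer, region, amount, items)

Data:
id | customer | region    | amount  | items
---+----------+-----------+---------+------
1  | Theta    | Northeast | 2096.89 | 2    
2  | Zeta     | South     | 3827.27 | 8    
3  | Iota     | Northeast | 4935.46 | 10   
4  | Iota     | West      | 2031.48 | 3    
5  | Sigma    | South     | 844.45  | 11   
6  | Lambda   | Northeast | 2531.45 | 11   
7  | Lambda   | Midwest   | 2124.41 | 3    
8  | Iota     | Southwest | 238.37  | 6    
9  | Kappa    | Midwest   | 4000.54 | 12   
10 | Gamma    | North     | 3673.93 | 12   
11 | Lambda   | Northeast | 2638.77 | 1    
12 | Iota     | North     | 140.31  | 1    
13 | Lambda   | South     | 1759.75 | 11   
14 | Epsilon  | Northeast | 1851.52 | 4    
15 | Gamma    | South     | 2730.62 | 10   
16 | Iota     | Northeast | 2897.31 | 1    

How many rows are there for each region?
SELECT region, COUNT(*) as count
FROM orders
GROUP BY region

Result:
  Midwest: 2
  North: 2
  Northeast: 6
  South: 4
  Southwest: 1
  West: 1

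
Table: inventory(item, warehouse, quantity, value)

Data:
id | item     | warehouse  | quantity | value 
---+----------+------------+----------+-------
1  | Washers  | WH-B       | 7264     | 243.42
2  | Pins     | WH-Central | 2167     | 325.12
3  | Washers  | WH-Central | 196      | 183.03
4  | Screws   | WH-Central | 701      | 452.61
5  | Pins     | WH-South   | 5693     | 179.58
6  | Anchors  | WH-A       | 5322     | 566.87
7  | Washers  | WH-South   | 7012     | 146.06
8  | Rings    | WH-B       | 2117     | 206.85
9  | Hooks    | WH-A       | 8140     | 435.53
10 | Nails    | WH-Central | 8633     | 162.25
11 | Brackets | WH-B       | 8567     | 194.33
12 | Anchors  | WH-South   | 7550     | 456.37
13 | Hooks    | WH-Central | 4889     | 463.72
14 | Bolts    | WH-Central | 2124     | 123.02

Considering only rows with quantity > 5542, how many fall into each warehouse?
SELECT warehouse, COUNT(*)
FROM inventory
WHERE quantity > 5542
GROUP BY warehouse

Note: WHERE filters rows before grouping.

Result:
  WH-A: 1
  WH-B: 2
  WH-Central: 1
  WH-South: 3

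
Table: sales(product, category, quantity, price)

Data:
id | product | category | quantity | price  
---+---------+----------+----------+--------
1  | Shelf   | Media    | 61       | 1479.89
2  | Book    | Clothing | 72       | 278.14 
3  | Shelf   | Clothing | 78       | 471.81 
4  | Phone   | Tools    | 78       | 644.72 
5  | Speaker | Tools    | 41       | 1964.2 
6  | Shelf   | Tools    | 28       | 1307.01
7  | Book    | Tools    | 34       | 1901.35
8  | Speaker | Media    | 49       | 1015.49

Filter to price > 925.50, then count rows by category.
SELECT category, COUNT(*)
FROM sales
WHERE price > 925.50
GROUP BY category

Note: WHERE filters rows before grouping.

Result:
  Media: 2
  Tools: 3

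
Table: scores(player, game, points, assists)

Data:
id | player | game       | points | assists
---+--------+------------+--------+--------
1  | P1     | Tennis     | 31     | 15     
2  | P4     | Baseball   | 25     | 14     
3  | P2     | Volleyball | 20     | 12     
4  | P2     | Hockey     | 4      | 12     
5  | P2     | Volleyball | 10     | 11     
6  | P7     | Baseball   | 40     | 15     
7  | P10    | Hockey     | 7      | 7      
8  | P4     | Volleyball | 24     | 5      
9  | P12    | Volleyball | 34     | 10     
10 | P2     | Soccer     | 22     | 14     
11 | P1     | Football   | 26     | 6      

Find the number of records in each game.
SELECT game, COUNT(*) as count
FROM scores
GROUP BY game

Result:
  Baseball: 2
  Football: 1
  Hockey: 2
  Soccer: 1
  Tennis: 1
  Volleyball: 4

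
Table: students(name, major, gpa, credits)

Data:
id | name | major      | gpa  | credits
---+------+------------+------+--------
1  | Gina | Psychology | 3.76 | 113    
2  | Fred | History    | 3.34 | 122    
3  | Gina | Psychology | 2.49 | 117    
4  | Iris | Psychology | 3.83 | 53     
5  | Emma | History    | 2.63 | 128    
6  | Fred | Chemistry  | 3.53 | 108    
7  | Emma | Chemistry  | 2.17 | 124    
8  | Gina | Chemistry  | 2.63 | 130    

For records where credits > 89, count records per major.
SELECT major, COUNT(*)
FROM students
WHERE credits > 89
GROUP BY major

Note: WHERE filters rows before grouping.

Result:
  Chemistry: 3
  History: 2
  Psychology: 2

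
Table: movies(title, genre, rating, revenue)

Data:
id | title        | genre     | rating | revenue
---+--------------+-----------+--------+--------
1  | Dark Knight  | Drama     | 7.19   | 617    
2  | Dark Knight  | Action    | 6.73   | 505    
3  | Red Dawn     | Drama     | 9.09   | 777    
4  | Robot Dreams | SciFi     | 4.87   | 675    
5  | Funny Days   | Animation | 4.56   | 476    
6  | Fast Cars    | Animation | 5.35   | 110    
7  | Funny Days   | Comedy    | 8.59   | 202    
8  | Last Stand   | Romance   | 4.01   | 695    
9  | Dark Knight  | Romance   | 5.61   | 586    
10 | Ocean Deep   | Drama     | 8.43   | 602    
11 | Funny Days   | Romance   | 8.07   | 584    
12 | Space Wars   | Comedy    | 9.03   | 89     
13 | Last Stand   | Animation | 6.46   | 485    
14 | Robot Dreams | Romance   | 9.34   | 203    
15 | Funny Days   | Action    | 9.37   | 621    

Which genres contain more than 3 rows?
SELECT genre, COUNT(*) as cnt
FROM movies
GROUP BY genre
HAVING COUNT(*) > 3

Result:
  Romance: 4

Note: HAVING filters groups after aggregation, WHERE filters rows before.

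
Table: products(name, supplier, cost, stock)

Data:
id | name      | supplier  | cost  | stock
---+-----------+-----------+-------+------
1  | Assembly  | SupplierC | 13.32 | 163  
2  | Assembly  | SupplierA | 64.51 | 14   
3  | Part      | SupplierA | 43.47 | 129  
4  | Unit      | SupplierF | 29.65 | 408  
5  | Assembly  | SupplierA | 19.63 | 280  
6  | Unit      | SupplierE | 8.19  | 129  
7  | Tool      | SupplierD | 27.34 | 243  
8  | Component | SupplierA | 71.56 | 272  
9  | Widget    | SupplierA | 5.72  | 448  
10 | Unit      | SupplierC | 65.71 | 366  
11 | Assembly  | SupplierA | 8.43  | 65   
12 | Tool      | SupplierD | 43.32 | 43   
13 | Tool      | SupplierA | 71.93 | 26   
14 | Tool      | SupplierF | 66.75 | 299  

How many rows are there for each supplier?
SELECT supplier, COUNT(*) as count
FROM products
GROUP BY supplier

Result:
  SupplierA: 7
  SupplierC: 2
  SupplierD: 2
  SupplierE: 1
  SupplierF: 2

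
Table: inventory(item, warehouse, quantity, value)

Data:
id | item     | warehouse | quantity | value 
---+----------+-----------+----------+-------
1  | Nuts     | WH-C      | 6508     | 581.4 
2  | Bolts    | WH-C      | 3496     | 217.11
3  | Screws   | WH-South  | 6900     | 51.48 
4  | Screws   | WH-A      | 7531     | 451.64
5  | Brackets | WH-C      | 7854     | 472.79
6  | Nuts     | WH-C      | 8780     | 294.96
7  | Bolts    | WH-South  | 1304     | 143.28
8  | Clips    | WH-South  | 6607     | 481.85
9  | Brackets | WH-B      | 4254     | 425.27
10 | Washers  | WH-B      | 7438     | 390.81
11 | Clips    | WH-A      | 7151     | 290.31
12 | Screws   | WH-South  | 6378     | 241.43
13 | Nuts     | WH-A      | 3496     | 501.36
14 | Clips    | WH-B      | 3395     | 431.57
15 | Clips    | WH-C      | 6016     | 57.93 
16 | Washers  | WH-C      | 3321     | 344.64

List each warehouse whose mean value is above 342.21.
SELECT warehouse, AVG(value)
FROM inventory
GROUP BY warehouse
HAVING AVG(value) > 342.21

Result:
  WH-A: avg=414.44
  WH-B: avg=415.88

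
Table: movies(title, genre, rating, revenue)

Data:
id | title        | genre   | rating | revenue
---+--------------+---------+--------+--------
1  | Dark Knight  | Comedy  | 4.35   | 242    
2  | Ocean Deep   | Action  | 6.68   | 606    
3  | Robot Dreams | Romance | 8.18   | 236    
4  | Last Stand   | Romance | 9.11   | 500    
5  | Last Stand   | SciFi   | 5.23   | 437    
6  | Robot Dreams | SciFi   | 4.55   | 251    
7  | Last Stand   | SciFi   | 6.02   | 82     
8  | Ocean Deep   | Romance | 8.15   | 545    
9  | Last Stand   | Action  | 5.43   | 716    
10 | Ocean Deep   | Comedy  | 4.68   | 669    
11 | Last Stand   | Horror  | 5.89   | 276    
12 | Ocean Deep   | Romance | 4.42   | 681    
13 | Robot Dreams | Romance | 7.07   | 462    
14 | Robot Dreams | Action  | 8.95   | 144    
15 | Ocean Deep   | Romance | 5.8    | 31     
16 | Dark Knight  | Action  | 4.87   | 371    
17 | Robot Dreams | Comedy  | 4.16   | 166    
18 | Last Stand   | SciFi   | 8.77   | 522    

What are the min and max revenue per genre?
SELECT genre, MIN(revenue), MAX(revenue)
FROM movies
GROUP BY genre

Result:
  Action: min=144, max=716
  Comedy: min=166, max=669
  Horror: min=276, max=276
  Romance: min=31, max=681
  SciFi: min=82, max=522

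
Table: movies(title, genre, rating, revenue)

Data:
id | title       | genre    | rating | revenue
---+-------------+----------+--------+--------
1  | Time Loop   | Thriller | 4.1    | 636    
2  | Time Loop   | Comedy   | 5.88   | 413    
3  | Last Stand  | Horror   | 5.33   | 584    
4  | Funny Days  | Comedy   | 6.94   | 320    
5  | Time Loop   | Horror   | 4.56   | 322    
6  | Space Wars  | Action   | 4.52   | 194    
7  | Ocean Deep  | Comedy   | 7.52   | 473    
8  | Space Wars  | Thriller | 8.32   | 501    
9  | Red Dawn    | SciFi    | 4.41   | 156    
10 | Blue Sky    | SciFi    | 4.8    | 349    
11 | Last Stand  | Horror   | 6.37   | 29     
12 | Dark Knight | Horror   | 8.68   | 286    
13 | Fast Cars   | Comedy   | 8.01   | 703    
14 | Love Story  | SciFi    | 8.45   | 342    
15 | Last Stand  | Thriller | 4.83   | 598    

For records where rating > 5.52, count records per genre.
SELECT genre, COUNT(*)
FROM movies
WHERE rating > 5.52
GROUP BY genre

Note: WHERE filters rows before grouping.

Result:
  Comedy: 4
  Horror: 2
  SciFi: 1
  Thriller: 1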